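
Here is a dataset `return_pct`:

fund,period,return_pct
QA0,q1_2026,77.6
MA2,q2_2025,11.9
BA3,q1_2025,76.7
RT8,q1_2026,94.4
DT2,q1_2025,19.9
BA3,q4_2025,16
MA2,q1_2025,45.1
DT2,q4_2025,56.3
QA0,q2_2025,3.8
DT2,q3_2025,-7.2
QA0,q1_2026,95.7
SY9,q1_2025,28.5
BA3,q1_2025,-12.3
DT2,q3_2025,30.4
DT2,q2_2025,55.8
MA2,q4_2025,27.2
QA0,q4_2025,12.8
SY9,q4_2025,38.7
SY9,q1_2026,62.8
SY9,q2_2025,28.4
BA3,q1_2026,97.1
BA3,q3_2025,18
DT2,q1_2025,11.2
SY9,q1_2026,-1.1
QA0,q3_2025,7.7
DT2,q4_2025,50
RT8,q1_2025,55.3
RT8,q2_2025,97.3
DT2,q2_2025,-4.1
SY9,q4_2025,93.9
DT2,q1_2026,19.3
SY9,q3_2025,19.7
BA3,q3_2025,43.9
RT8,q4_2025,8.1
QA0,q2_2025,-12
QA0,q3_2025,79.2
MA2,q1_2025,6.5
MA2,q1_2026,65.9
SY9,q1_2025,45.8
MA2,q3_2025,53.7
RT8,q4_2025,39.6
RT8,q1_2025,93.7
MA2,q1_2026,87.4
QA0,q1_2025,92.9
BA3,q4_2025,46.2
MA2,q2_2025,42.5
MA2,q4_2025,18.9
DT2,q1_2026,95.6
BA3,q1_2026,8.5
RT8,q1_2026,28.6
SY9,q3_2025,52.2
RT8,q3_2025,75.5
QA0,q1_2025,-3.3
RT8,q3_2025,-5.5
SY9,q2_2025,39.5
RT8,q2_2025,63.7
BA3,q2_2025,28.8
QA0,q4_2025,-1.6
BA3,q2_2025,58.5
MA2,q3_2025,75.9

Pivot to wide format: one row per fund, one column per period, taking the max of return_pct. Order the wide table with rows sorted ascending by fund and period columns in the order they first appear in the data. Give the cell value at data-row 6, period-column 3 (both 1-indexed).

With rows sorted ascending by fund, row 6 is fund=SY9. period columns in first-appearance order: q1_2026, q2_2025, q1_2025, q4_2025, q3_2025; column 3 is q1_2025.
Long rows with fund=SY9, period=q1_2025: max(28.5, 45.8) = 45.8.

45.8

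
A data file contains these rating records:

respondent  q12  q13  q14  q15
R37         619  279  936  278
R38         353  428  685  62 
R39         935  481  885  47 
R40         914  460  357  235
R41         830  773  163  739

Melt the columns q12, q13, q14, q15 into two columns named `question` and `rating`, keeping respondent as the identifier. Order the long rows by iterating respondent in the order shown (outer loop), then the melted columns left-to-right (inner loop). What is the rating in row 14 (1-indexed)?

460

20 rows total (5 × 4). Row 14: index ⌊(14-1)/4⌋ = 3 into respondent → R40; (14-1) mod 4 = 1 into the melted columns → q13.
So row 14 is (R40, q13, 460); rating = 460.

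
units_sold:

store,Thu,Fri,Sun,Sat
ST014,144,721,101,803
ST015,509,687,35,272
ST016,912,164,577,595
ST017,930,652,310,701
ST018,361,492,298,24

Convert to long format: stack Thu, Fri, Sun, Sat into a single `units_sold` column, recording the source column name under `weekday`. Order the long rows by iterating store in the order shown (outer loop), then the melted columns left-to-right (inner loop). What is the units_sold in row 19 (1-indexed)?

298

20 rows total (5 × 4). Row 19: index ⌊(19-1)/4⌋ = 4 into store → ST018; (19-1) mod 4 = 2 into the melted columns → Sun.
So row 19 is (ST018, Sun, 298); units_sold = 298.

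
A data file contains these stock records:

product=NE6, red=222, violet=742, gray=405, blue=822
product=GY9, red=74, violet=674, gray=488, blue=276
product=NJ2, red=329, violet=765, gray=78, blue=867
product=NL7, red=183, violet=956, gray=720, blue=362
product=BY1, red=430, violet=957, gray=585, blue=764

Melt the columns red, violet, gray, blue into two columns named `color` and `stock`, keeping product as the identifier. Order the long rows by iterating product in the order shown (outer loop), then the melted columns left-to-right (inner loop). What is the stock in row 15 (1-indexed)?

720

20 rows total (5 × 4). Row 15: index ⌊(15-1)/4⌋ = 3 into product → NL7; (15-1) mod 4 = 2 into the melted columns → gray.
So row 15 is (NL7, gray, 720); stock = 720.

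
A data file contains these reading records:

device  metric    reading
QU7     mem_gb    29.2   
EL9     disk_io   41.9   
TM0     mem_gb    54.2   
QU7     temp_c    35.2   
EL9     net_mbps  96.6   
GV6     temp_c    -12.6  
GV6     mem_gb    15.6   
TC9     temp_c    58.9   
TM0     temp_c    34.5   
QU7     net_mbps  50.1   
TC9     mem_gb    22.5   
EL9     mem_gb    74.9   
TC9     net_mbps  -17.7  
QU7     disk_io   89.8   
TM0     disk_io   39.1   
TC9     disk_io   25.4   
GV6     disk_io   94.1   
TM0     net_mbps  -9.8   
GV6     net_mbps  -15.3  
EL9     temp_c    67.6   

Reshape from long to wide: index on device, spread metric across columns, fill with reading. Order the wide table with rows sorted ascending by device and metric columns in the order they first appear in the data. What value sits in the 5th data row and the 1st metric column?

54.2

With rows sorted ascending by device, row 5 is device=TM0. metric columns in first-appearance order: mem_gb, disk_io, temp_c, net_mbps; column 1 is mem_gb.
Long rows with device=TM0, metric=mem_gb: reading = 54.2.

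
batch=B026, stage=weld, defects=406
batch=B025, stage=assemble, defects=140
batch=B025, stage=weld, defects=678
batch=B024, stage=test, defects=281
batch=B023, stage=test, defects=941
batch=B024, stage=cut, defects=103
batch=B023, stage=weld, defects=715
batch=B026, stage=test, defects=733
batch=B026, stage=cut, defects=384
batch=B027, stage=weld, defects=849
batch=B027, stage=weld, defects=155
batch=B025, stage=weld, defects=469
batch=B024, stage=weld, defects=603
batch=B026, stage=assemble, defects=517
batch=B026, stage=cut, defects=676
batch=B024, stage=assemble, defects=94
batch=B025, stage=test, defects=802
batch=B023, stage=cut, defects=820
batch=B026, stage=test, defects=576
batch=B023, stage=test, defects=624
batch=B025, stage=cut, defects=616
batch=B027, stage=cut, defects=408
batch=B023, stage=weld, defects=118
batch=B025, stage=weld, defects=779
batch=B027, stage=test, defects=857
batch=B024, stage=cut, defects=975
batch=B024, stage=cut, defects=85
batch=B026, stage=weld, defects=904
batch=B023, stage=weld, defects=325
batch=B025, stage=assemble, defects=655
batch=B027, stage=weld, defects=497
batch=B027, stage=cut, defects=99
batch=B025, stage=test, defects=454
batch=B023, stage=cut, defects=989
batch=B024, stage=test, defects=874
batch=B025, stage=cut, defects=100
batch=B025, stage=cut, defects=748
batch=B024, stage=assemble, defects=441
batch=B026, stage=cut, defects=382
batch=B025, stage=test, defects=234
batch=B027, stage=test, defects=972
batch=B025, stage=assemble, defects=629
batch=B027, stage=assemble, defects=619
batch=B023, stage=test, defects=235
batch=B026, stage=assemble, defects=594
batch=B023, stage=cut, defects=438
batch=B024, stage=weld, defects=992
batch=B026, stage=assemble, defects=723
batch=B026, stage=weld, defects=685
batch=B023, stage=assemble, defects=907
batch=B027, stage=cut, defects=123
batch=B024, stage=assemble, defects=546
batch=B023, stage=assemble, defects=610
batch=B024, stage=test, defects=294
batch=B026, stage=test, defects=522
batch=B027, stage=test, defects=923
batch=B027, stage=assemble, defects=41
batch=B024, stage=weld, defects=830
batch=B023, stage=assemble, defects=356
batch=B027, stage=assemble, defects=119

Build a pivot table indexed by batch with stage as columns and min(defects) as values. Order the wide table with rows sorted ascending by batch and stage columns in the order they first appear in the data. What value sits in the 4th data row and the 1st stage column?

With rows sorted ascending by batch, row 4 is batch=B026. stage columns in first-appearance order: weld, assemble, test, cut; column 1 is weld.
Long rows with batch=B026, stage=weld: min(406, 904, 685) = 406.

406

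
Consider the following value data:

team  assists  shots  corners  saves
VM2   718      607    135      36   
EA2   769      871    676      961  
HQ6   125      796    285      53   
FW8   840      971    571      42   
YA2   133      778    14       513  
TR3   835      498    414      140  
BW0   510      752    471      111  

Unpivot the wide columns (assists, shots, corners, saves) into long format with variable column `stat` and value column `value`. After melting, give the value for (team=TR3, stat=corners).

Unpivoting turns each (team, wide-column) pair into one long row.
The wide cell at row TR3, column corners holds 414, so the long row (TR3, corners) has value=414.

414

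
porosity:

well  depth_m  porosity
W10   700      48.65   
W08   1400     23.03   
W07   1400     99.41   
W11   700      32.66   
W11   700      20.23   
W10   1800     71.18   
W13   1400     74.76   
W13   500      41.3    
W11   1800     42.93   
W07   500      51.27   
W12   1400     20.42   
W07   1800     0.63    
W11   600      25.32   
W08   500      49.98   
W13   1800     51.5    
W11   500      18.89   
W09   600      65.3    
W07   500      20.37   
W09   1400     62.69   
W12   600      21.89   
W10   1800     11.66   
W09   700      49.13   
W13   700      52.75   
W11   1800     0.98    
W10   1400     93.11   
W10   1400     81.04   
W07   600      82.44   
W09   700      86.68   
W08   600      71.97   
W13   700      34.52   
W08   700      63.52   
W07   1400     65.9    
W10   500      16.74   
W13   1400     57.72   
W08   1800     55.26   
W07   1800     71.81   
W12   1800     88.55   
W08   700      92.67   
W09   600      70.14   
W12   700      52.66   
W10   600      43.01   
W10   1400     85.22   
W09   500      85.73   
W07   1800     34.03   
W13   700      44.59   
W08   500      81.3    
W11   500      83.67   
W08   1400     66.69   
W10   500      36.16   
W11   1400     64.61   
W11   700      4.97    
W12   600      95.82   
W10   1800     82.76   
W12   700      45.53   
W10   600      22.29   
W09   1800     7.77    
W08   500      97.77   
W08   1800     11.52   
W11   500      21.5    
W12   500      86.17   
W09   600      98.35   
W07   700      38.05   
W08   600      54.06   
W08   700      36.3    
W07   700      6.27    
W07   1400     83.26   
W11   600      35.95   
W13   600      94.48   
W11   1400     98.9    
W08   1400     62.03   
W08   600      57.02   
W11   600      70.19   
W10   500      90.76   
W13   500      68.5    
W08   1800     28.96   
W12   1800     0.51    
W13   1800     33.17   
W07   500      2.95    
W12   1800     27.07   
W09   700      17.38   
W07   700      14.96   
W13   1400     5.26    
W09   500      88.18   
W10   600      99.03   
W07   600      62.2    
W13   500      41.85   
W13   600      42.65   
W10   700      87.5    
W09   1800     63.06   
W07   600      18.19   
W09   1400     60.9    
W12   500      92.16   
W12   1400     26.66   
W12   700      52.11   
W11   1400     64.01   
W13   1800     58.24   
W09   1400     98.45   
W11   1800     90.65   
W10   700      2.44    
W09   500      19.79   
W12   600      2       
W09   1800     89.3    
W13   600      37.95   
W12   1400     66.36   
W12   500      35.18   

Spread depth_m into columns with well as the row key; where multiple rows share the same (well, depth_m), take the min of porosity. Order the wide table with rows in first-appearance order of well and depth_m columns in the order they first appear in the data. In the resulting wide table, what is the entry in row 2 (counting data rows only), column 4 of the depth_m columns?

With rows in first-appearance order of well, row 2 is well=W08. depth_m columns in first-appearance order: 700, 1400, 1800, 500, 600; column 4 is 500.
Long rows with well=W08, depth_m=500: min(49.98, 81.3, 97.77) = 49.98.

49.98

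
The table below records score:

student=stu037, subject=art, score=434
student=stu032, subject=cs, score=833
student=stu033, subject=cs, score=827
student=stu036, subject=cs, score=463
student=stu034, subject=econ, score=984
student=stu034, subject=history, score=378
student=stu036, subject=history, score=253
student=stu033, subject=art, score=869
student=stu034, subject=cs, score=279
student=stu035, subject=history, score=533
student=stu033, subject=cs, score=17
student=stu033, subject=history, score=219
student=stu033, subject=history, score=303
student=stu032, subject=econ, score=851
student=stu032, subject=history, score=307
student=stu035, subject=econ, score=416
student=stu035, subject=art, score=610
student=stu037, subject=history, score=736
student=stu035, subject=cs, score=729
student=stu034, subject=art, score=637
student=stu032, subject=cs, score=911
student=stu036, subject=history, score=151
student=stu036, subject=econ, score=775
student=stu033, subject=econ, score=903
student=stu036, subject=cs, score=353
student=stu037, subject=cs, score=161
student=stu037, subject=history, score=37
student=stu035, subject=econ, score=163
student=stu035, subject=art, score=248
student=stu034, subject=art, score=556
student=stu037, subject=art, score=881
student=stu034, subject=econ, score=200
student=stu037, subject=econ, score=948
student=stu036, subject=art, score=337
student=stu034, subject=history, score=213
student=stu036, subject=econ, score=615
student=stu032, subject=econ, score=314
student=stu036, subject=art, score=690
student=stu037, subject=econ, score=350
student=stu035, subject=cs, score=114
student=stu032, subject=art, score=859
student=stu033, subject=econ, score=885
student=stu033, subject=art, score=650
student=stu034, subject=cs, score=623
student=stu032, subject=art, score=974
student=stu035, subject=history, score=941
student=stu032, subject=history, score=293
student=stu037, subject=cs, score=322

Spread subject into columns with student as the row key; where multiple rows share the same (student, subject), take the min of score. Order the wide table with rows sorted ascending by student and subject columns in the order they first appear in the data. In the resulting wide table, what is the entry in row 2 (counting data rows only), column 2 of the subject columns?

With rows sorted ascending by student, row 2 is student=stu033. subject columns in first-appearance order: art, cs, econ, history; column 2 is cs.
Long rows with student=stu033, subject=cs: min(827, 17) = 17.

17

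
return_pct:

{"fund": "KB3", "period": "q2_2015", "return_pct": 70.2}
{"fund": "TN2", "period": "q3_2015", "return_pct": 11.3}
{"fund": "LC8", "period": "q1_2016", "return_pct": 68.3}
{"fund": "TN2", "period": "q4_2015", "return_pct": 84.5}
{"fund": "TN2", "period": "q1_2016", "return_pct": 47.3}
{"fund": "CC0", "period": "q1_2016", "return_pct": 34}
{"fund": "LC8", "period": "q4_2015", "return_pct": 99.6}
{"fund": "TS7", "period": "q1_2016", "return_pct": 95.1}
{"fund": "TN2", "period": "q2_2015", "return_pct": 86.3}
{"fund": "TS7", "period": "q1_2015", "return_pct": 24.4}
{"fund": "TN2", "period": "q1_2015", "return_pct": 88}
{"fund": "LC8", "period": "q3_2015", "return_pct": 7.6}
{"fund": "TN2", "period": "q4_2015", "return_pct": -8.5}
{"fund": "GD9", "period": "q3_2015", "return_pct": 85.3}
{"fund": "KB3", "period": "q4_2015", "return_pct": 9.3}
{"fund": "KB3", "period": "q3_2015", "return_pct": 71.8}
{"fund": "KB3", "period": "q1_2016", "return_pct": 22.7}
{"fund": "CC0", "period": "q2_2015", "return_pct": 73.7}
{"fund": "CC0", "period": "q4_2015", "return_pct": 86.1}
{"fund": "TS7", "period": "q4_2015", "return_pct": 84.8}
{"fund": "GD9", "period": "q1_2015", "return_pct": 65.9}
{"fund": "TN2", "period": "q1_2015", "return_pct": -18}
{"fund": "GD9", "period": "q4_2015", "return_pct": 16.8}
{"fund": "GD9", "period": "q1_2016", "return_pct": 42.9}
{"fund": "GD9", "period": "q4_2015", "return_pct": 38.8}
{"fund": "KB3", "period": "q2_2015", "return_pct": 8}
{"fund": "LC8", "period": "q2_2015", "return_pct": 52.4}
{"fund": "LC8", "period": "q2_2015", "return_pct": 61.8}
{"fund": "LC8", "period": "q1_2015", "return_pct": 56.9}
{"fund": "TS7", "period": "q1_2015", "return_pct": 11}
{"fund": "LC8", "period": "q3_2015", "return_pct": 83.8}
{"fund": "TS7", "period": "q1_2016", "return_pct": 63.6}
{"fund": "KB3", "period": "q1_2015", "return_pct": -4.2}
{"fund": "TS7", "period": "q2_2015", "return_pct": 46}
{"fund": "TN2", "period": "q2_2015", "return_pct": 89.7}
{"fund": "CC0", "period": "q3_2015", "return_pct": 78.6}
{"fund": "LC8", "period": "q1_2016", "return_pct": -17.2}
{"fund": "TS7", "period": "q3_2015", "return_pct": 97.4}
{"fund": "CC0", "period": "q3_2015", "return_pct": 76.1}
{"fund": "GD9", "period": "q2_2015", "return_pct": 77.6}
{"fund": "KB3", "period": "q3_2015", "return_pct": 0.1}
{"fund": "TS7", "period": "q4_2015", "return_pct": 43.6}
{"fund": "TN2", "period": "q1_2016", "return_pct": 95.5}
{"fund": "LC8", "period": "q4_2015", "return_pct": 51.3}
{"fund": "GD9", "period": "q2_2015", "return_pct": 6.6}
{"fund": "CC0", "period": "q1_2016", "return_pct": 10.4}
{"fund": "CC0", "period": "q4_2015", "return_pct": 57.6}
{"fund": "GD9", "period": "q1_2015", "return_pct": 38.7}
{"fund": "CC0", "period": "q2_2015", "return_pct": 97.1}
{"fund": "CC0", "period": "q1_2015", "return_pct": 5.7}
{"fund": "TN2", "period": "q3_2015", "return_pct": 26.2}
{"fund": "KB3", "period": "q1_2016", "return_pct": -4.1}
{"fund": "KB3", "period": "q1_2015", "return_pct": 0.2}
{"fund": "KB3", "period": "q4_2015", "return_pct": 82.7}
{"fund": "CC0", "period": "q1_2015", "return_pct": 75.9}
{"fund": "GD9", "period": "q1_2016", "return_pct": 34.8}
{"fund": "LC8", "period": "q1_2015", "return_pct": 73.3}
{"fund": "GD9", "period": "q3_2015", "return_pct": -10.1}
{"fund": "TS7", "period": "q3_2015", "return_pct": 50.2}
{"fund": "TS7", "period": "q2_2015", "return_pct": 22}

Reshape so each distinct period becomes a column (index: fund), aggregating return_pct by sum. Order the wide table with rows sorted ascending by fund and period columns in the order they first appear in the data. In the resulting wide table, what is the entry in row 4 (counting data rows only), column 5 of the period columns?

With rows sorted ascending by fund, row 4 is fund=LC8. period columns in first-appearance order: q2_2015, q3_2015, q1_2016, q4_2015, q1_2015; column 5 is q1_2015.
Long rows with fund=LC8, period=q1_2015: 56.9 + 73.3 = 130.2.

130.2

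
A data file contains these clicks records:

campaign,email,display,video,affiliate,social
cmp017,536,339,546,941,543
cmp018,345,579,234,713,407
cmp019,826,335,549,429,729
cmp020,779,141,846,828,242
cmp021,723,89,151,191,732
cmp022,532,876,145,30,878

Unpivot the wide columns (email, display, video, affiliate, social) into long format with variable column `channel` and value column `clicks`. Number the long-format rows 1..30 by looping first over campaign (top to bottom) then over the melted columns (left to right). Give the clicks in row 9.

30 rows total (6 × 5). Row 9: index ⌊(9-1)/5⌋ = 1 into campaign → cmp018; (9-1) mod 5 = 3 into the melted columns → affiliate.
So row 9 is (cmp018, affiliate, 713); clicks = 713.

713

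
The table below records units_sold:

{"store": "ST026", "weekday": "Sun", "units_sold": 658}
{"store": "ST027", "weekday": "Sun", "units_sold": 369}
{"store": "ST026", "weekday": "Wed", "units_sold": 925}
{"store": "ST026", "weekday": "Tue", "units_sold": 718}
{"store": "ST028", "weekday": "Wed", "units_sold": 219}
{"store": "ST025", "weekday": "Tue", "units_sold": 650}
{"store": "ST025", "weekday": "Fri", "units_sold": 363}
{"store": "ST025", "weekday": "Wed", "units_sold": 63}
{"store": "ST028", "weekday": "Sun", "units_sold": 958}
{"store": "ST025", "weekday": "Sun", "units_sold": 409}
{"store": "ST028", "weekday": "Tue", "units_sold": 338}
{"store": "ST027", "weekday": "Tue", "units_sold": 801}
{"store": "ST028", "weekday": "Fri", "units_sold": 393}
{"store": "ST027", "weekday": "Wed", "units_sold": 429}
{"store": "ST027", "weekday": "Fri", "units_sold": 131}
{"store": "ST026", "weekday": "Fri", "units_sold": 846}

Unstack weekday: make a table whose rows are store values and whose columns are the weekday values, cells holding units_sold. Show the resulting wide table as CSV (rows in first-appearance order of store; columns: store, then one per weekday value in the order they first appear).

Columns: store plus the 4 distinct weekday values (Sun, Wed, Tue, Fri).
For example, row ST026 column Sun takes units_sold=658 from the long row (ST026, Sun).

store,Sun,Wed,Tue,Fri
ST026,658,925,718,846
ST027,369,429,801,131
ST028,958,219,338,393
ST025,409,63,650,363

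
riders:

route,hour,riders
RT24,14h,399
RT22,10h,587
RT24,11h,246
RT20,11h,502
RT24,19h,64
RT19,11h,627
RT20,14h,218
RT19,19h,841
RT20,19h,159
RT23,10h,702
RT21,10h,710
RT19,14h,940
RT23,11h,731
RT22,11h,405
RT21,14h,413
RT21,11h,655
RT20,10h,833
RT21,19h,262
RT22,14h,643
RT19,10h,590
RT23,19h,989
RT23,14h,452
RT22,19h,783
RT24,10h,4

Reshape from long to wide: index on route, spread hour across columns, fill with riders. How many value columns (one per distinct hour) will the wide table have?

4

4 distinct hour values: 10h, 11h, 14h, 19h.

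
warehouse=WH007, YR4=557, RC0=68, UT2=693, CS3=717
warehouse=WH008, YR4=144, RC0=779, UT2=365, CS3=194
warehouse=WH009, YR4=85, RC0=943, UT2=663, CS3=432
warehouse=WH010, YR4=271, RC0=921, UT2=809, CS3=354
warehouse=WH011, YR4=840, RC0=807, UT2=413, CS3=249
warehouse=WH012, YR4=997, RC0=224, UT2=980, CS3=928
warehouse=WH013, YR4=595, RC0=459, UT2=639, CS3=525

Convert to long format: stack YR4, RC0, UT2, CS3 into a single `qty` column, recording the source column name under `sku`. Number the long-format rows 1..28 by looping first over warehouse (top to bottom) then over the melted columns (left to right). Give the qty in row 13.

28 rows total (7 × 4). Row 13: index ⌊(13-1)/4⌋ = 3 into warehouse → WH010; (13-1) mod 4 = 0 into the melted columns → YR4.
So row 13 is (WH010, YR4, 271); qty = 271.

271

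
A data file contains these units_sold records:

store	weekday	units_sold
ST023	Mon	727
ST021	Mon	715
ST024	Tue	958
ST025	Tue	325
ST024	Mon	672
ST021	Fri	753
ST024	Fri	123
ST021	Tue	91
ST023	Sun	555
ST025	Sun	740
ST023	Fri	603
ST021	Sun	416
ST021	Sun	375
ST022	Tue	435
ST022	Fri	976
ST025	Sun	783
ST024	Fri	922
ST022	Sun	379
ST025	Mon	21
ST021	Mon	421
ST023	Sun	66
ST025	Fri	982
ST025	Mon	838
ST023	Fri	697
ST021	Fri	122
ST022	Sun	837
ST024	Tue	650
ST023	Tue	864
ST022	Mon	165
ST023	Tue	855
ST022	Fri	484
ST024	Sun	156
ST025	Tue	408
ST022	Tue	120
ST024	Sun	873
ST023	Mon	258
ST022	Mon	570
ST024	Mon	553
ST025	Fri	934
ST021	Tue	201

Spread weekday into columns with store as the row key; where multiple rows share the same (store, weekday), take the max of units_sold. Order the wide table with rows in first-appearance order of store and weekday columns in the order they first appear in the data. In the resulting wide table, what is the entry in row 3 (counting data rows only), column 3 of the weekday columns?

With rows in first-appearance order of store, row 3 is store=ST024. weekday columns in first-appearance order: Mon, Tue, Fri, Sun; column 3 is Fri.
Long rows with store=ST024, weekday=Fri: max(123, 922) = 922.

922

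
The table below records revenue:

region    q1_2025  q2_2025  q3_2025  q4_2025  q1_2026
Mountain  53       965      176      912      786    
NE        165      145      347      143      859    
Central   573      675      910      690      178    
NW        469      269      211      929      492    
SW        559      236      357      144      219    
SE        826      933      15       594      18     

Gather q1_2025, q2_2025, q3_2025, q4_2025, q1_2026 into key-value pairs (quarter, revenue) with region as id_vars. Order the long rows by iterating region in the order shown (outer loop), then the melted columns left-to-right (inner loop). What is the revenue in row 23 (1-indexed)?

357

30 rows total (6 × 5). Row 23: index ⌊(23-1)/5⌋ = 4 into region → SW; (23-1) mod 5 = 2 into the melted columns → q3_2025.
So row 23 is (SW, q3_2025, 357); revenue = 357.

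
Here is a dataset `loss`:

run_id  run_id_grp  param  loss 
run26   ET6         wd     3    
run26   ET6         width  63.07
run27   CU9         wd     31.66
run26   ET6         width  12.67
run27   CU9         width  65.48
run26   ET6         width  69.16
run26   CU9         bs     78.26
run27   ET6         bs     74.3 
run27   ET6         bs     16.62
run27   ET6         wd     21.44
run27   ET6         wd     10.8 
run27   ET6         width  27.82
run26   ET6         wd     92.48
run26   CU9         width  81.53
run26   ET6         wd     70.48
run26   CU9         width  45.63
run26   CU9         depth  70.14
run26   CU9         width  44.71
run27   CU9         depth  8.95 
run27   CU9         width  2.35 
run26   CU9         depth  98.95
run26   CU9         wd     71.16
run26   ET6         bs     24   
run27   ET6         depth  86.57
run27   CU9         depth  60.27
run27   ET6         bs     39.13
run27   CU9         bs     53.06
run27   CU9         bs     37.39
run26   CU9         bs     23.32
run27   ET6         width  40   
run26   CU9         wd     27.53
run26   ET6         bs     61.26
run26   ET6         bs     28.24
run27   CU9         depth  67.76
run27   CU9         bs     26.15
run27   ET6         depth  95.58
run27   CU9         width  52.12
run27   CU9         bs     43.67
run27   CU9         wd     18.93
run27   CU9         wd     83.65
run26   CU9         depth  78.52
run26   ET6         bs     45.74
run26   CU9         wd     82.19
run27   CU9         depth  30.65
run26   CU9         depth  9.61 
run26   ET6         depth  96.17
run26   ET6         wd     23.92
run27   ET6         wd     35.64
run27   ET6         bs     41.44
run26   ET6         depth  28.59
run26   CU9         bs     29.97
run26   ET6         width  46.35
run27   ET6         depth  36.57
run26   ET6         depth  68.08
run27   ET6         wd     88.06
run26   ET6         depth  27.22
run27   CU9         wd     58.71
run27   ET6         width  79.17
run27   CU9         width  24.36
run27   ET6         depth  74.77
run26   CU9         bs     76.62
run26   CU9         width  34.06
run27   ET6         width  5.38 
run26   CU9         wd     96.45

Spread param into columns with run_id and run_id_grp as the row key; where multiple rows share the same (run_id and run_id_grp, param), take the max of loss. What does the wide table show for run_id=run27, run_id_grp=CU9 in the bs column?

Rows with run_id=run27, run_id_grp=CU9 and param=bs: loss values are 53.06, 37.39, 26.15, 43.67.
max(53.06, 37.39, 26.15, 43.67) = 53.06.

53.06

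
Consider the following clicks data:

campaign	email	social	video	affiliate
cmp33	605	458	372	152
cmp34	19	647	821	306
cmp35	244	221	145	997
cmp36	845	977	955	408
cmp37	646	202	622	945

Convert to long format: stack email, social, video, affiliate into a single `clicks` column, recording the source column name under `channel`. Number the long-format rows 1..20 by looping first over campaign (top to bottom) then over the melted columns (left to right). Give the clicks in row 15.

955

20 rows total (5 × 4). Row 15: index ⌊(15-1)/4⌋ = 3 into campaign → cmp36; (15-1) mod 4 = 2 into the melted columns → video.
So row 15 is (cmp36, video, 955); clicks = 955.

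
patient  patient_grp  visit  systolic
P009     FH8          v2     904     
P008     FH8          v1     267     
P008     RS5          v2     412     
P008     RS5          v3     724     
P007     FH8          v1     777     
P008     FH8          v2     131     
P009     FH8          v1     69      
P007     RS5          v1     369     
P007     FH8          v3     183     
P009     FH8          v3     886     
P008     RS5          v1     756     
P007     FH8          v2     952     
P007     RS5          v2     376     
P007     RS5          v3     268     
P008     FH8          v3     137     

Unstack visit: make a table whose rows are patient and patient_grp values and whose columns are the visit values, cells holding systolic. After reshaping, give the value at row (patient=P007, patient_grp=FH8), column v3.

183

Wide layout: rows indexed by patient and patient_grp, columns are the 3 distinct visit values (v2, v1, v3).
Cell (patient=P007, patient_grp=FH8, visit=v3) draws from the long row where patient=P007, patient_grp=FH8 and visit=v3, which has systolic=183.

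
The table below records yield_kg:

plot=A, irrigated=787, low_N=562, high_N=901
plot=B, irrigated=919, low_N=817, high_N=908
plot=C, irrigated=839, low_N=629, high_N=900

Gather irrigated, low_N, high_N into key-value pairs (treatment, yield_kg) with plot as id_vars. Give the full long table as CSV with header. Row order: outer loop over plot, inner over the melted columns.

Each (plot, column) pair becomes one row: 3 × 3 = 9 rows.
For example, (A, irrigated) → yield_kg=787.

plot,treatment,yield_kg
A,irrigated,787
A,low_N,562
A,high_N,901
B,irrigated,919
B,low_N,817
B,high_N,908
C,irrigated,839
C,low_N,629
C,high_N,900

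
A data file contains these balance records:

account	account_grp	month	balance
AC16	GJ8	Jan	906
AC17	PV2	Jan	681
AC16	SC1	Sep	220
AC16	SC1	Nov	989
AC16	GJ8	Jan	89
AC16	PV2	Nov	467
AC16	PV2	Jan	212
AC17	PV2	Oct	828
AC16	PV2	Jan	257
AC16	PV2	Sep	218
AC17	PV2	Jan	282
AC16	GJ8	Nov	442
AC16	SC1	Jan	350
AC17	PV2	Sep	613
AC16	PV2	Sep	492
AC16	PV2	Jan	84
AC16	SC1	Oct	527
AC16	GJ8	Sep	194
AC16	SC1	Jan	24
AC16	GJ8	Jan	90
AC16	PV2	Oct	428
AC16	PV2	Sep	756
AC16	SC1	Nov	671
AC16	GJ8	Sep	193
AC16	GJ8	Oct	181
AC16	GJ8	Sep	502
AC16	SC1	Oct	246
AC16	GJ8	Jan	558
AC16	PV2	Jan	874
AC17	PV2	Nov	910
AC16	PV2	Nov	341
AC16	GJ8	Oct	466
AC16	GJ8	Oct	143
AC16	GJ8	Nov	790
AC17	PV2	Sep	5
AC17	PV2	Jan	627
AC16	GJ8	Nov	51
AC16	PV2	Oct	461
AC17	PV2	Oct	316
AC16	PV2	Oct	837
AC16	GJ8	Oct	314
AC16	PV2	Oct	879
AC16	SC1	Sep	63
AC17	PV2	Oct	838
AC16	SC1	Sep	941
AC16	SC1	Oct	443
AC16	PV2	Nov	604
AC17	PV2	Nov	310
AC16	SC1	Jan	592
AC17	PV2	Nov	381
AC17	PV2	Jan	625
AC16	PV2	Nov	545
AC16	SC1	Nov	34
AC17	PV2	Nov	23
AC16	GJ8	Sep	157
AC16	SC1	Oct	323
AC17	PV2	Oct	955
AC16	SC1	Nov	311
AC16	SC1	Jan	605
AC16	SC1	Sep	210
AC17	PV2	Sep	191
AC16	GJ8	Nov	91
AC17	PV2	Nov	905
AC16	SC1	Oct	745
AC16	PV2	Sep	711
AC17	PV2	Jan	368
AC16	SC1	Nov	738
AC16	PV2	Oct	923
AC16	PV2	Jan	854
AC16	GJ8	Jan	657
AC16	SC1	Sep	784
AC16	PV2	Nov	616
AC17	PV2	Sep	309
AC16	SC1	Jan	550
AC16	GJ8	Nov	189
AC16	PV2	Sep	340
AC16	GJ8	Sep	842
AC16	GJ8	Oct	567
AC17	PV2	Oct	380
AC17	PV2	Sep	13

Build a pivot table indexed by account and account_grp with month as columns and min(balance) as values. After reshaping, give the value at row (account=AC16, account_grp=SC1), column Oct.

Rows with account=AC16, account_grp=SC1 and month=Oct: balance values are 527, 246, 443, 323, 745.
min(527, 246, 443, 323, 745) = 246.

246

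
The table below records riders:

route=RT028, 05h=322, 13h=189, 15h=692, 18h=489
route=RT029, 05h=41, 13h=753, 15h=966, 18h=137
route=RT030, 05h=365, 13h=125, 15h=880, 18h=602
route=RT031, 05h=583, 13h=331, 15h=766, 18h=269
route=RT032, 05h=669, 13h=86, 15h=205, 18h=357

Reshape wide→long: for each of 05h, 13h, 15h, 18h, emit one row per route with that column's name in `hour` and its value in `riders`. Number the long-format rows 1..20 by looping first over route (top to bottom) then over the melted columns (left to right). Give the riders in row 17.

669

20 rows total (5 × 4). Row 17: index ⌊(17-1)/4⌋ = 4 into route → RT032; (17-1) mod 4 = 0 into the melted columns → 05h.
So row 17 is (RT032, 05h, 669); riders = 669.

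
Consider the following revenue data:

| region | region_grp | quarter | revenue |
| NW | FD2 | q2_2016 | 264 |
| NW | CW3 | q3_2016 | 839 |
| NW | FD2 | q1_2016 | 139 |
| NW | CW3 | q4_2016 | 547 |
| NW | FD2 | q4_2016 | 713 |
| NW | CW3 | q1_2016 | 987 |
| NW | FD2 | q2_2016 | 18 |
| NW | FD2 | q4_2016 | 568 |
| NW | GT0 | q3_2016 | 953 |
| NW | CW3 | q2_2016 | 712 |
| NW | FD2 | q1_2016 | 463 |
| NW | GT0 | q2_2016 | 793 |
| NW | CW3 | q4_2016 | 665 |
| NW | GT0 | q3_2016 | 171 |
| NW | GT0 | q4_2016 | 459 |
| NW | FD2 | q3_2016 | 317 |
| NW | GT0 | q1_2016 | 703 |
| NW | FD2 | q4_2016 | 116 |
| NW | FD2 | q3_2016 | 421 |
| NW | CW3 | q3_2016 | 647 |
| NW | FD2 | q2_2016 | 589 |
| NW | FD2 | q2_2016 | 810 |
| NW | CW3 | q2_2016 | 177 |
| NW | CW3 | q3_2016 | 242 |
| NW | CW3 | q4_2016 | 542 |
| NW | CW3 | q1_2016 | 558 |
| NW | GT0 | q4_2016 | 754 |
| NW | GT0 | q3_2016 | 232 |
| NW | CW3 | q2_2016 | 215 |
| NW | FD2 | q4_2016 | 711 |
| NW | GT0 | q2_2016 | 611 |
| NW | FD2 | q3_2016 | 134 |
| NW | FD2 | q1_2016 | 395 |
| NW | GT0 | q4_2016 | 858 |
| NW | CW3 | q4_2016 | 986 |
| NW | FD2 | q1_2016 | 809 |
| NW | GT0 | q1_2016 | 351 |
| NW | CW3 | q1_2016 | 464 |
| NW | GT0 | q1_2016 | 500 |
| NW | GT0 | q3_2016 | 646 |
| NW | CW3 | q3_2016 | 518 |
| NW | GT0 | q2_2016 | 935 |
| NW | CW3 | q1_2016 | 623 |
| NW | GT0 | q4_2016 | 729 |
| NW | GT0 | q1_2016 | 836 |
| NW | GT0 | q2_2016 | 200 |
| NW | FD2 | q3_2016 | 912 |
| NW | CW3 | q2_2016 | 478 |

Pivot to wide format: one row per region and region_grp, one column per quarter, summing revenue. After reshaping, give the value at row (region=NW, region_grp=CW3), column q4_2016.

Rows with region=NW, region_grp=CW3 and quarter=q4_2016: revenue values are 547, 665, 542, 986.
547 + 665 + 542 + 986 = 2740.

2740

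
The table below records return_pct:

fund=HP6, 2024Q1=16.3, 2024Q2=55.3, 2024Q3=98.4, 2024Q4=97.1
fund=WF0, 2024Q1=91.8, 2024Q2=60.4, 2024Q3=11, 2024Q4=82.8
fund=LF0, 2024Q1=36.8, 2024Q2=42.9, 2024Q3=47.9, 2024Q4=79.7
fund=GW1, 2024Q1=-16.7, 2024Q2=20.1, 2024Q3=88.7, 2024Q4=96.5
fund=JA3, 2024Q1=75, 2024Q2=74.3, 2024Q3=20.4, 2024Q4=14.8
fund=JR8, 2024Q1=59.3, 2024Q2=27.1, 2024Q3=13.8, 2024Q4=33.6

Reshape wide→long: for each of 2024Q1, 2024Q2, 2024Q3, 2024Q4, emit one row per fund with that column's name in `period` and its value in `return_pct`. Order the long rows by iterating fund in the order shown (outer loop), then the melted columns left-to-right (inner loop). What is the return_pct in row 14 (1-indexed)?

24 rows total (6 × 4). Row 14: index ⌊(14-1)/4⌋ = 3 into fund → GW1; (14-1) mod 4 = 1 into the melted columns → 2024Q2.
So row 14 is (GW1, 2024Q2, 20.1); return_pct = 20.1.

20.1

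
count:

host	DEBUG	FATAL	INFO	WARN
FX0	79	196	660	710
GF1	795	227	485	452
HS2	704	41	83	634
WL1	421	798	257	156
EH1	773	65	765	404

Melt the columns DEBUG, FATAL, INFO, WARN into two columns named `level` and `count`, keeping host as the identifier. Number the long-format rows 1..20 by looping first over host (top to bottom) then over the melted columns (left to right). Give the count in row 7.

485

20 rows total (5 × 4). Row 7: index ⌊(7-1)/4⌋ = 1 into host → GF1; (7-1) mod 4 = 2 into the melted columns → INFO.
So row 7 is (GF1, INFO, 485); count = 485.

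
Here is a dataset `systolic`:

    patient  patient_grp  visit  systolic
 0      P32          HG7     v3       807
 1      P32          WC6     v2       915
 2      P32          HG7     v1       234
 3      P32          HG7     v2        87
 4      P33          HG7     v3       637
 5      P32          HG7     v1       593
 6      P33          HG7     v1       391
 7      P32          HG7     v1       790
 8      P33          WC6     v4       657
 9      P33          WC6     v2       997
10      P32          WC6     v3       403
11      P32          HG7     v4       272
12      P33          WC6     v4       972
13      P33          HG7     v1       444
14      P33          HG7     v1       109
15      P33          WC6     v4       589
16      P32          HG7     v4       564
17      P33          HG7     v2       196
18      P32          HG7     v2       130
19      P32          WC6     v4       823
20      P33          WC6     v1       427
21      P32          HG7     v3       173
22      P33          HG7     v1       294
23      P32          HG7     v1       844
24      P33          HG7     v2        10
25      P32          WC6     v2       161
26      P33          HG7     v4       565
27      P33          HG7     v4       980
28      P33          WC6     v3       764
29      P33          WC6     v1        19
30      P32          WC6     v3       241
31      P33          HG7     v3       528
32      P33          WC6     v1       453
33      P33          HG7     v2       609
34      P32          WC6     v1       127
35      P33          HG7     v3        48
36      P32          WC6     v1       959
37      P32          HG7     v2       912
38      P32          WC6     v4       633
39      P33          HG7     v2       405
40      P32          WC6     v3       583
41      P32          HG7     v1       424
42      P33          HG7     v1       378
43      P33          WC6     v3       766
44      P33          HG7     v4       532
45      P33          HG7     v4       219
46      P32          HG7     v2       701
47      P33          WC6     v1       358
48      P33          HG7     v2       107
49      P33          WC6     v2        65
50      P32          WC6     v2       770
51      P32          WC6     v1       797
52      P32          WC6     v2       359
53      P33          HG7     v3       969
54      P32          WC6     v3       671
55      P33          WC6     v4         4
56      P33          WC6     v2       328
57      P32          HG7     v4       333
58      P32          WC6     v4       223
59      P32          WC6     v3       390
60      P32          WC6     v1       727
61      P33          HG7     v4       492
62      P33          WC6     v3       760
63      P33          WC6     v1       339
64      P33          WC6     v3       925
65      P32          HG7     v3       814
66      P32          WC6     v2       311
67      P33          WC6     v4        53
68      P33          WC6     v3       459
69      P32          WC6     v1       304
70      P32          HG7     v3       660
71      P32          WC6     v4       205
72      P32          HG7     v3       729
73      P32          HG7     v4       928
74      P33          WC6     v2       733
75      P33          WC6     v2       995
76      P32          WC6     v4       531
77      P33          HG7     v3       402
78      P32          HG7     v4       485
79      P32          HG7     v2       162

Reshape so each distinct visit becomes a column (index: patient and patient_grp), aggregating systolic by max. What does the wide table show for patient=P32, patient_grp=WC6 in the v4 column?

Rows with patient=P32, patient_grp=WC6 and visit=v4: systolic values are 823, 633, 223, 205, 531.
max(823, 633, 223, 205, 531) = 823.

823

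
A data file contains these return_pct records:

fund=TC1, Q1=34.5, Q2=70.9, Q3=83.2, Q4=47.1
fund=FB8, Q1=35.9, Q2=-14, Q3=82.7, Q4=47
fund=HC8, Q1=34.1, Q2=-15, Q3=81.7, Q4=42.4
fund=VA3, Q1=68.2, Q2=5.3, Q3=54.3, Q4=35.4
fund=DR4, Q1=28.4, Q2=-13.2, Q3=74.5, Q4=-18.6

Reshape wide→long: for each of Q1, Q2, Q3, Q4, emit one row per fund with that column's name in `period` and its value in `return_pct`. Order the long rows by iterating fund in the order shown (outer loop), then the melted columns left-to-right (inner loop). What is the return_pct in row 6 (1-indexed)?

20 rows total (5 × 4). Row 6: index ⌊(6-1)/4⌋ = 1 into fund → FB8; (6-1) mod 4 = 1 into the melted columns → Q2.
So row 6 is (FB8, Q2, -14); return_pct = -14.

-14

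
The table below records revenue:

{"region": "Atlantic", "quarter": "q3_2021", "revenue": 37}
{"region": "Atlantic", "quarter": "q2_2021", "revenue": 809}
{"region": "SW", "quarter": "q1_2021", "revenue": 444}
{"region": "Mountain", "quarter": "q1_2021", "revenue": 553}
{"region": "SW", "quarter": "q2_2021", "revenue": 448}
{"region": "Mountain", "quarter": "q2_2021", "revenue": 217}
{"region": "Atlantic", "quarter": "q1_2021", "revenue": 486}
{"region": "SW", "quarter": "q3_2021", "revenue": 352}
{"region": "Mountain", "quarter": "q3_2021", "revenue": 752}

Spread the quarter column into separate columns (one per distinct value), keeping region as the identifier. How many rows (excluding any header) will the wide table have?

3 distinct region values → 3 rows.

3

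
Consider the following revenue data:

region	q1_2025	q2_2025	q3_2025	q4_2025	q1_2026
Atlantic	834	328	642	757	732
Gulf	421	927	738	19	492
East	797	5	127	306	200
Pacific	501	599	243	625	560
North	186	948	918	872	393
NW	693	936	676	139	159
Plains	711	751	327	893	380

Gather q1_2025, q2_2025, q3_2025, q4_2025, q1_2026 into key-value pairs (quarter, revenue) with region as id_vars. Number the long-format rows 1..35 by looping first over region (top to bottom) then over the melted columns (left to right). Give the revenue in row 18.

35 rows total (7 × 5). Row 18: index ⌊(18-1)/5⌋ = 3 into region → Pacific; (18-1) mod 5 = 2 into the melted columns → q3_2025.
So row 18 is (Pacific, q3_2025, 243); revenue = 243.

243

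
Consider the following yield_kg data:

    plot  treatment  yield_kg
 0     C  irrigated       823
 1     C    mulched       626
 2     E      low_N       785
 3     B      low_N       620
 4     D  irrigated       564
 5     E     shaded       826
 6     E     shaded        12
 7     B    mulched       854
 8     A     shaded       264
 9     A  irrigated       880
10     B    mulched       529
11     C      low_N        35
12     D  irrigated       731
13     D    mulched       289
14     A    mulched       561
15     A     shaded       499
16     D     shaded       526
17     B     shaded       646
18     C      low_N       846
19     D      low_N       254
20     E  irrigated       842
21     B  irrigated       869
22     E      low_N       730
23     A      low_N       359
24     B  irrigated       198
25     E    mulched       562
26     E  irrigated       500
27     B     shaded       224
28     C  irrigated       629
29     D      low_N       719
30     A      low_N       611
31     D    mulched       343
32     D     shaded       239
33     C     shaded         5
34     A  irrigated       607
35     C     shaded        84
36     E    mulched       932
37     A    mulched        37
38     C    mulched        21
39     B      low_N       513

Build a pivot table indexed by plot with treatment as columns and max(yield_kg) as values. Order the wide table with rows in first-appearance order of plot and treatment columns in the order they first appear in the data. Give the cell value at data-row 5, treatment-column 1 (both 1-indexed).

880

With rows in first-appearance order of plot, row 5 is plot=A. treatment columns in first-appearance order: irrigated, mulched, low_N, shaded; column 1 is irrigated.
Long rows with plot=A, treatment=irrigated: max(880, 607) = 880.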